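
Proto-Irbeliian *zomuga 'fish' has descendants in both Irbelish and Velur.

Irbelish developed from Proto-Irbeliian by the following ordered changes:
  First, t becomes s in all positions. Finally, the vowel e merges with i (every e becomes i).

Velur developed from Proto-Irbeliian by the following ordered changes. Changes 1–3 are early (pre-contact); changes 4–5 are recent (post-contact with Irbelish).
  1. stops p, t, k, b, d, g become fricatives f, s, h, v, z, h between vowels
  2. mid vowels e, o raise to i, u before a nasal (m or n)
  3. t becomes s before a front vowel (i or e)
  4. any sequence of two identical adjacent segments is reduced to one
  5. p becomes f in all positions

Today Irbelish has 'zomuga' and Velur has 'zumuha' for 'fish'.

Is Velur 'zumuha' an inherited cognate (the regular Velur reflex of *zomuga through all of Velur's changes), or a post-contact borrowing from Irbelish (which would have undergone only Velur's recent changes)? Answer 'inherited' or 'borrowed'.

inherited

If inherited, *zomuga would pass through all of Velur's changes:
Velur: *zomuga > zomuha > zumuha  (by intervocalic lenition, pre-nasal raising)
If borrowed from Irbelish 'zomuga' after the early changes, it would undergo only the recent ones:
  rule 4 (degemination): no change (zomuga)
  rule 5 (unconditioned shift): no change (zomuga)
  ⇒ as a loan: zomuga
Velur 'zumuha' matches the inherited outcome exactly, so it is an inherited cognate, not a loan.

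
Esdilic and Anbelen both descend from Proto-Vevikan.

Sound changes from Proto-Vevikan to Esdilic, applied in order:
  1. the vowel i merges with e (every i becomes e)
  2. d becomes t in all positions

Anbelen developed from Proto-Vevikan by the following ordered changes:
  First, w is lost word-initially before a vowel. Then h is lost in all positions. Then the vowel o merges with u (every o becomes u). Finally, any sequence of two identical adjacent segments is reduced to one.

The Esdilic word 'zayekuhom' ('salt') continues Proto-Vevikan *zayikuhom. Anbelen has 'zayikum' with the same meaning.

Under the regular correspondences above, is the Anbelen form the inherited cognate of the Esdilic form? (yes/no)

yes

Derive the expected Anbelen reflex of *zayikuhom:
Anbelen: *zayikuhom > zayikuom > zayikuum > zayikum  (by h-loss, vowel merger, degemination)
Anbelen 'zayikum' matches the regular reflex exactly, so the pair is cognate.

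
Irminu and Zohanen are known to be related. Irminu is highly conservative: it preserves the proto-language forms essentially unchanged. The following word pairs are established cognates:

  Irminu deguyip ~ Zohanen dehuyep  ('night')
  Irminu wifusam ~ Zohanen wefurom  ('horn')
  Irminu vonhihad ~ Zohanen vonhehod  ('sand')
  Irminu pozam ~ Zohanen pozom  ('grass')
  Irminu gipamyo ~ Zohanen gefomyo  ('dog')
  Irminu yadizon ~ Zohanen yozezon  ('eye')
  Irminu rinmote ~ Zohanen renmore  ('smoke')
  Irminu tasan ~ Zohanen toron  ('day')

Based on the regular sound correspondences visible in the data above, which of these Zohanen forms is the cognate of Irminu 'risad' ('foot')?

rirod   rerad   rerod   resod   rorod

vonhihad ~ vonhehod, yadizon ~ yozezon — Irminu i corresponds to Zohanen e after a consonant, before a consonant other than r, m, n, p, b, f, v.
wifusam ~ wefurom, tasan ~ toron — Irminu s corresponds to Zohanen r between vowels (before a back vowel).
vonhihad ~ vonhehod, yadizon ~ yozezon — Irminu a corresponds to Zohanen o after a consonant, before a consonant other than r, m, n, p, b, f, v.
Applying these to Irminu 'risad':
  risad → resad   (i→e after a consonant, before a consonant other than r, m, n, p, b, f, v)
  resad → rerad   (s→r between vowels (before a back vowel))
  rerad → rerod   (a→o after a consonant, before a consonant other than r, m, n, p, b, f, v)
So the Zohanen cognate is 'rerod'.

rerod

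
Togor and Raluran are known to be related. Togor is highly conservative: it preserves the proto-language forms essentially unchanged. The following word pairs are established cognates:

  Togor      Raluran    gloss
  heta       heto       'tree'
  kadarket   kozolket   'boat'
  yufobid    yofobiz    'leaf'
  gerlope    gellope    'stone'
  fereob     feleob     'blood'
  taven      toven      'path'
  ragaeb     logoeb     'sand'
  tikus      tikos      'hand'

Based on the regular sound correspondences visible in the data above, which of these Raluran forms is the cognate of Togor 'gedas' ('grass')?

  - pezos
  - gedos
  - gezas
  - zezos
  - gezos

gezos

kadarket ~ kozolket — Togor d corresponds to Raluran z between vowels (before a back vowel).
kadarket ~ kozolket, ragaeb ~ logoeb — Togor a corresponds to Raluran o after a consonant, before a consonant other than r, m, n, p, b, f, v.
Applying these to Togor 'gedas':
  gedas → gezas   (d→z between vowels (before a back vowel))
  gezas → gezos   (a→o after a consonant, before a consonant other than r, m, n, p, b, f, v)
So the Raluran cognate is 'gezos'.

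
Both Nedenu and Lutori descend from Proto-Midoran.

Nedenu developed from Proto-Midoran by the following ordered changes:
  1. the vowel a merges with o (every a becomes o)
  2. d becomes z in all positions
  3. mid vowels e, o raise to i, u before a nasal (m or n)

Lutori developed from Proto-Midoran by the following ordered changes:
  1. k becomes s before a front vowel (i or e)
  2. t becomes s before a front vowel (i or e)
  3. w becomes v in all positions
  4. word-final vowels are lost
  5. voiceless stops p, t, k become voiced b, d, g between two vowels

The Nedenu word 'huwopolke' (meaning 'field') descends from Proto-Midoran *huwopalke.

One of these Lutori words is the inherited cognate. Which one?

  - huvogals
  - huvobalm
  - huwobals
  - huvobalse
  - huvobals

huvobals

Lutori: *huwopalke > huwopalse > huvopalse > huvopals > huvobals  (by palatalisation, unconditioned shift, apocope, intervocalic voicing)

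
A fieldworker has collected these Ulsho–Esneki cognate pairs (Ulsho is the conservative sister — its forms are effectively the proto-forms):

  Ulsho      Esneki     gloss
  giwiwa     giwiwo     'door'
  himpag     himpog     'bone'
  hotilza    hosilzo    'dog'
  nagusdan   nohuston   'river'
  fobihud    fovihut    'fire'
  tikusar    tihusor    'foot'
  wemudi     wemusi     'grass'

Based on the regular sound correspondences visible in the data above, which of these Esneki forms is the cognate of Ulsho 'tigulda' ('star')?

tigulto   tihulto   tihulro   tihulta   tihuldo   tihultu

nagusdan ~ nohuston — Ulsho g corresponds to Esneki h between vowels (before a back vowel).
nagusdan ~ nohuston — Ulsho d corresponds to Esneki t after a consonant, before a back vowel.
giwiwa ~ giwiwo, hotilza ~ hosilzo — Ulsho a corresponds to Esneki o word-finally.
Applying these to Ulsho 'tigulda':
  tigulda → tihulda   (g→h between vowels (before a back vowel))
  tihulda → tihulta   (d→t after a consonant, before a back vowel)
  tihulta → tihulto   (a→o word-finally)
So the Esneki cognate is 'tihulto'.

tihulto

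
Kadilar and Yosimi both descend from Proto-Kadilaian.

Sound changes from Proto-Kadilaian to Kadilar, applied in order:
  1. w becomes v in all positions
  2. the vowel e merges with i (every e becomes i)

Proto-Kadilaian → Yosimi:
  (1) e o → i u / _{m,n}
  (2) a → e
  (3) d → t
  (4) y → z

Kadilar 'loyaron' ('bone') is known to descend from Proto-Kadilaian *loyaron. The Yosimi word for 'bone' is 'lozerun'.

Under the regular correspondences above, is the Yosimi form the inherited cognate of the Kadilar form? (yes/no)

Derive the expected Yosimi reflex of *loyaron:
Yosimi: *loyaron
  loyaron → loyarun   [pre-nasal raising]
  loyarun → loyerun   [vowel merger]
  loyerun (rule 3 does not apply)
  loyerun → lozerun   [unconditioned shift]
  giving Yosimi lozerun.
Yosimi 'lozerun' matches the regular reflex exactly, so the pair is cognate.

yes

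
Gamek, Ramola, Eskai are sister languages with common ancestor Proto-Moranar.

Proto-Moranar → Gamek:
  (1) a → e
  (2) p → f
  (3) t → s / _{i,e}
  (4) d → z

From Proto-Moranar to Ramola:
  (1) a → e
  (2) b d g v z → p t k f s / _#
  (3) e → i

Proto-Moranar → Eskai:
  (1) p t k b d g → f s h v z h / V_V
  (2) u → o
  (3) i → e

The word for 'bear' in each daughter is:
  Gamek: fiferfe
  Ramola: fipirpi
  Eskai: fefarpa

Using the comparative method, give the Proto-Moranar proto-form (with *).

*fiparpa

Position 4: Gamek has e, Ramola has i, Eskai has a. Eskai preserves a here (none of its changes turn any other segment into a), so the proto-segment is *a.
Position 3: Gamek has f, Ramola has p, Eskai has f. Taking the neighbouring segments as reconstructed: Gamek f could go back to *p or *f; Ramola p can only go back to *p; Eskai f could go back to *p or *f — the one source consistent with every daughter is *p.
Continuing position by position gives *fiparpa; check it forward:
Gamek: *fiparpa > fiperpe > fiferfe  (by vowel merger, unconditioned shift)
Ramola: *fiparpa > fiperpe > fipirpi  (by vowel merger, vowel merger)
Eskai: start from *fiparpa.
  rule 1 (intervocalic lenition): fiparpa → fifarpa
  rule 2: no change — fifarpa
  rule 3 (vowel merger): fifarpa → fefarpa
  ⇒ Eskai fefarpa
Only *fiparpa yields all of Gamek fiferfe, Ramola fipirpi, Eskai fefarpa.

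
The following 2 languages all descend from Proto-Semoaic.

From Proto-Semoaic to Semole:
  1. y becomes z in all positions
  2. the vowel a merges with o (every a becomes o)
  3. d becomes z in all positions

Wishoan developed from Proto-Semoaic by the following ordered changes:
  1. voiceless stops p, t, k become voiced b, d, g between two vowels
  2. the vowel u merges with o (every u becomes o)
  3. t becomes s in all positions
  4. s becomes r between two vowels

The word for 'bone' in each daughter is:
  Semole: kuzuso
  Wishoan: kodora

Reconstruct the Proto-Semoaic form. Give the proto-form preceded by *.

Position 5: Semole has s, Wishoan has r. Semole preserves s here (none of its changes turn any other segment into s), so the proto-segment is *s.
Position 4: Semole has u, Wishoan has o. Semole preserves u here (none of its changes turn any other segment into u), so the proto-segment is *u.
Position 6: Semole has o, Wishoan has a. Wishoan preserves a here (none of its changes turn any other segment into a), so the proto-segment is *a.
This points to *kudusa. Verify forward in each daughter:
Semole: *kudusa
  kudusa (rule 1 does not apply)
  kudusa → kuduso   [vowel merger]
  kuduso → kuzuso   [unconditioned shift]
  giving Semole kuzuso.
Wishoan: start from *kudusa.
  rule 1: no change — kudusa
  rule 2 (vowel merger): kudusa → kodosa
  rule 3: no change — kodosa
  rule 4 (rhotacism): kodosa → kodora
  ⇒ Wishoan kodora
Only *kudusa yields all of Semole kuzuso, Wishoan kodora.

*kudusa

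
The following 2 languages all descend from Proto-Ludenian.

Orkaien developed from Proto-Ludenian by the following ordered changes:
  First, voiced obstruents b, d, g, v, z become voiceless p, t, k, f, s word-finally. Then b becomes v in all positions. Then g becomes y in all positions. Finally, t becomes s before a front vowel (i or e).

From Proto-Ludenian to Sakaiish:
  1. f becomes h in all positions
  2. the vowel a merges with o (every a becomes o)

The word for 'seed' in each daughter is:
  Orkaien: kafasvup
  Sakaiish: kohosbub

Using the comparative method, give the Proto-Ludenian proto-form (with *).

Position 3: Orkaien has f, Sakaiish has h. Taking the neighbouring segments as reconstructed: Orkaien f can only go back to *f; Sakaiish h could go back to *f or *h — the one source consistent with every daughter is *f.
Position 2: Orkaien has a, Sakaiish has o. Orkaien preserves a here (none of its changes turn any other segment into a), so the proto-segment is *a.
Verify the candidate proto-form against each daughter:
Orkaien: *kafasbub
  kafasbub → kafasbup   [final devoicing]
  kafasbup → kafasvup   [unconditioned shift]
  kafasvup (rule 3 does not apply)
  kafasvup (rule 4 does not apply)
  giving Orkaien kafasvup.
Sakaiish: *kafasbub > kahasbub > kohosbub  (by unconditioned shift, vowel merger)
Only *kafasbub yields all of Orkaien kafasvup, Sakaiish kohosbub.

*kafasbub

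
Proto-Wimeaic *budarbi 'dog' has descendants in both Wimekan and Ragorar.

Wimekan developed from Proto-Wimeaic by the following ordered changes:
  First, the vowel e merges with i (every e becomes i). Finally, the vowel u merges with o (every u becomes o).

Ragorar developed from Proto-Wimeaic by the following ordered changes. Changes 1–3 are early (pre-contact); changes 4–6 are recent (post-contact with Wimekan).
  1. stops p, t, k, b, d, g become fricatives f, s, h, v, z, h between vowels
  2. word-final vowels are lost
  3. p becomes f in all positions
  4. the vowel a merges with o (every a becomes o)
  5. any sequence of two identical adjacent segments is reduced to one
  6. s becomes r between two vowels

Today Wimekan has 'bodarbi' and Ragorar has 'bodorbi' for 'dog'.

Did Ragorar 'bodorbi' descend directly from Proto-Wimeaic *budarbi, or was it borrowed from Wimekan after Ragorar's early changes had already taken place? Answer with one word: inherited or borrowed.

borrowed

If inherited, *budarbi would pass through all of Ragorar's changes:
Ragorar: start from *budarbi.
  rule 1 (intervocalic lenition): budarbi → buzarbi
  rule 2 (apocope): buzarbi → buzarb
  rule 3: no change — buzarb
  rule 4 (vowel merger): buzarb → buzorb
  rule 5: no change — buzorb
  rule 6: no change — buzorb
  ⇒ Ragorar buzorb
If borrowed from Wimekan 'bodarbi' after the early changes, it would undergo only the recent ones:
  rule 4 (vowel merger): bodarbi → bodorbi
  rule 5 (degemination): no change (bodorbi)
  rule 6 (rhotacism): no change (bodorbi)
  ⇒ as a loan: bodorbi
Ragorar 'bodorbi' matches the loan outcome 'bodorbi', not the inherited 'buzorb' — it skipped the early Ragorar changes, so it was borrowed from Wimekan.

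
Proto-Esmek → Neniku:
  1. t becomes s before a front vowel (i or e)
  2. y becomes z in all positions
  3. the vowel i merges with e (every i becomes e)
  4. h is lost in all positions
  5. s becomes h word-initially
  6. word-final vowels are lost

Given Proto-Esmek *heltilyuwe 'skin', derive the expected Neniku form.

elselzuw

Neniku: start from *heltilyuwe.
  rule 1 (palatalisation): heltilyuwe → helsilyuwe
  rule 2 (unconditioned shift): helsilyuwe → helsilzuwe
  rule 3 (vowel merger): helsilzuwe → helselzuwe
  rule 4 (h-loss): helselzuwe → elselzuwe
  rule 5: no change — elselzuwe
  rule 6 (apocope): elselzuwe → elselzuw
  ⇒ Neniku elselzuw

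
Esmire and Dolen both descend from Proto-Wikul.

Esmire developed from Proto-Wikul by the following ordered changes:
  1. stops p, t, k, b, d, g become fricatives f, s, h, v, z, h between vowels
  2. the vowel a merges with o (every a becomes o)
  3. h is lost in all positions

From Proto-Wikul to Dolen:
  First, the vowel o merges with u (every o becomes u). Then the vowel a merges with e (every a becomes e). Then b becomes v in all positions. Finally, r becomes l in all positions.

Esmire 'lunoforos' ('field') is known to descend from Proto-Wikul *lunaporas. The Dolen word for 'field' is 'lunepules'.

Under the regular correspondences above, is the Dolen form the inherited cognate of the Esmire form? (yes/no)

yes

Derive the expected Dolen reflex of *lunaporas:
Dolen: *lunaporas > lunapuras > lunepures > lunepules  (by vowel merger, vowel merger, unconditioned shift)
Dolen 'lunepules' matches the regular reflex exactly, so the pair is cognate.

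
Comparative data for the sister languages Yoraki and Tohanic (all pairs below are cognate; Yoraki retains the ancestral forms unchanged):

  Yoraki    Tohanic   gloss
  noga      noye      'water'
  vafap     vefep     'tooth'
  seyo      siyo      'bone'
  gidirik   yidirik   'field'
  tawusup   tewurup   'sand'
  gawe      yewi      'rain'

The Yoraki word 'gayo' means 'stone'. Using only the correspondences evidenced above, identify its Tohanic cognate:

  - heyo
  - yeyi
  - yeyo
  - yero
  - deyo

gawe ~ yewi — Yoraki g corresponds to Tohanic y word-initially before a back vowel.
tawusup ~ tewurup, gawe ~ yewi — Yoraki a corresponds to Tohanic e after a consonant, before a consonant other than r, m, n, p, b, f, v.
Applying these to Yoraki 'gayo':
  gayo → yayo   (g→y word-initially before a back vowel)
  yayo → yeyo   (a→e after a consonant, before a consonant other than r, m, n, p, b, f, v)
So the Tohanic cognate is 'yeyo'.

yeyo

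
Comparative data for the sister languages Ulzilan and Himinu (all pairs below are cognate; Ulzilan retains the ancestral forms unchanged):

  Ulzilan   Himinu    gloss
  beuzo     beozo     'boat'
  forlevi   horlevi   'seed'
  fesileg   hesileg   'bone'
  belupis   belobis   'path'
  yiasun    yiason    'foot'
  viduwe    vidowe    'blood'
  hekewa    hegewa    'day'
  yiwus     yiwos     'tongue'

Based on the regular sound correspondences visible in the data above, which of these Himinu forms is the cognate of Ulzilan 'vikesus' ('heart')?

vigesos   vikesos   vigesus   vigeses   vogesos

vigesos

hekewa ~ hegewa — Ulzilan k corresponds to Himinu g between vowels (before a front vowel).
viduwe ~ vidowe, yiwus ~ yiwos — Ulzilan u corresponds to Himinu o after a consonant, before a consonant other than r, m, n, p, b, f, v.
Applying these to Ulzilan 'vikesus':
  vikesus → vigesus   (k→g between vowels (before a front vowel))
  vigesus → vigesos   (u→o after a consonant, before a consonant other than r, m, n, p, b, f, v)
So the Himinu cognate is 'vigesos'.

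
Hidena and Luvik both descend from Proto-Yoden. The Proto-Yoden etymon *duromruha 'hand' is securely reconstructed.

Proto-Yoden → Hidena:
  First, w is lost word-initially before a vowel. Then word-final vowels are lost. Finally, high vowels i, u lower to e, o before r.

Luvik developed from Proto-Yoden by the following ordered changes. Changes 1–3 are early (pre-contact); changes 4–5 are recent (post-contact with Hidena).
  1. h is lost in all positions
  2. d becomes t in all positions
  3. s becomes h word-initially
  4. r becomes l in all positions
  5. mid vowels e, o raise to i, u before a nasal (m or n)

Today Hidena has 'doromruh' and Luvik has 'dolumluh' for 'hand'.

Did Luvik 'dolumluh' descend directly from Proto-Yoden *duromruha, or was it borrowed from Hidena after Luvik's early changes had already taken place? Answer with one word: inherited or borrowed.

If inherited, *duromruha would pass through all of Luvik's changes:
Luvik: *duromruha > duromrua > turomrua > tulomlua > tulumlua  (by h-loss, unconditioned shift, unconditioned shift, pre-nasal raising)
If borrowed from Hidena 'doromruh' after the early changes, it would undergo only the recent ones:
  rule 4 (unconditioned shift): doromruh → dolomluh
  rule 5 (pre-nasal raising): dolomluh → dolumluh
  ⇒ as a loan: dolumluh
Luvik 'dolumluh' matches the loan outcome 'dolumluh', not the inherited 'tulumlua' — it skipped the early Luvik changes, so it was borrowed from Hidena.

borrowed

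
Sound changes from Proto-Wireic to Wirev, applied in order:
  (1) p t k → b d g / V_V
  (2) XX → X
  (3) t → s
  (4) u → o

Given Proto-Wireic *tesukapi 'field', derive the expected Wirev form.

sesogabi

Wirev: start from *tesukapi.
  rule 1 (intervocalic voicing): tesukapi → tesugabi
  rule 2: no change — tesugabi
  rule 3 (unconditioned shift): tesugabi → sesugabi
  rule 4 (vowel merger): sesugabi → sesogabi
  ⇒ Wirev sesogabi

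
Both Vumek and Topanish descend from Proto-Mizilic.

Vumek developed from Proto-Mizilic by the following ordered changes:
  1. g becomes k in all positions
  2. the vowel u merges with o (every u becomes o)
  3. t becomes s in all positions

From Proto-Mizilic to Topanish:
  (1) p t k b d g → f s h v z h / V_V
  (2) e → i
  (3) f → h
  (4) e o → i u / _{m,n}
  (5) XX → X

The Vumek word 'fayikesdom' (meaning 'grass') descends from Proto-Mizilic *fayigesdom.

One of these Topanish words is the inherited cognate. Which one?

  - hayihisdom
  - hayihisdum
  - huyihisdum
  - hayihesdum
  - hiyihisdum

Topanish: start from *fayigesdom.
  rule 1 (intervocalic lenition): fayigesdom → fayihesdom
  rule 2 (vowel merger): fayihesdom → fayihisdom
  rule 3 (unconditioned shift): fayihisdom → hayihisdom
  rule 4 (pre-nasal raising): hayihisdom → hayihisdum
  rule 5: no change — hayihisdum
  ⇒ Topanish hayihisdum

hayihisdum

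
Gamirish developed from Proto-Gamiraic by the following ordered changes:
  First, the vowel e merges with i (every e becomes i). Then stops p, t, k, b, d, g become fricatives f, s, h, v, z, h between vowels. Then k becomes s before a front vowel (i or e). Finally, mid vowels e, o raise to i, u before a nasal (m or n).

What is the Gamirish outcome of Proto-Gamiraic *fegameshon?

fihamishun

Gamirish: *fegameshon > figamishon > fihamishon > fihamishun  (by vowel merger, intervocalic lenition, pre-nasal raising)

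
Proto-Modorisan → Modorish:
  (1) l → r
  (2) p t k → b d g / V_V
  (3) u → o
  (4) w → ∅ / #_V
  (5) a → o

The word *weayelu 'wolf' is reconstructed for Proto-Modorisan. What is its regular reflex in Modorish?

Modorish: start from *weayelu.
  rule 1 (unconditioned shift): weayelu → weayeru
  rule 2: no change — weayeru
  rule 3 (vowel merger): weayeru → weayero
  rule 4 (glide loss): weayero → eayero
  rule 5 (vowel merger): eayero → eoyero
  ⇒ Modorish eoyero

eoyero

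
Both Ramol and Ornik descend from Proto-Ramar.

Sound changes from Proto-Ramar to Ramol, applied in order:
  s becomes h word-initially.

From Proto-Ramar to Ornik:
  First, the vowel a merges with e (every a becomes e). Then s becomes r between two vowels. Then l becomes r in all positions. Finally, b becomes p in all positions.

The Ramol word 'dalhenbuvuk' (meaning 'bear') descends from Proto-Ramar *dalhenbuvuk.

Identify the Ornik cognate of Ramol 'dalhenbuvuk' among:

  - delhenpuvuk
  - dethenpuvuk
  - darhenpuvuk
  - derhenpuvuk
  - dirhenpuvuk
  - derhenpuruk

Ornik: *dalhenbuvuk
  dalhenbuvuk → delhenbuvuk   [vowel merger]
  delhenbuvuk (rule 2 does not apply)
  delhenbuvuk → derhenbuvuk   [unconditioned shift]
  derhenbuvuk → derhenpuvuk   [unconditioned shift]
  giving Ornik derhenpuvuk.
The other candidates each miss or misapply at least one Ornik change.

derhenpuvuk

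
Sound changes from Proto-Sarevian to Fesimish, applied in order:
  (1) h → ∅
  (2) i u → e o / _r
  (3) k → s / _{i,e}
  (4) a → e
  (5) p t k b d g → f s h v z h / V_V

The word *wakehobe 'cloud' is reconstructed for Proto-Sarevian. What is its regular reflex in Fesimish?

weseove

Fesimish: start from *wakehobe.
  rule 1 (h-loss): wakehobe → wakeobe
  rule 2: no change — wakeobe
  rule 3 (palatalisation): wakeobe → waseobe
  rule 4 (vowel merger): waseobe → weseobe
  rule 5 (intervocalic lenition): weseobe → weseove
  ⇒ Fesimish weseove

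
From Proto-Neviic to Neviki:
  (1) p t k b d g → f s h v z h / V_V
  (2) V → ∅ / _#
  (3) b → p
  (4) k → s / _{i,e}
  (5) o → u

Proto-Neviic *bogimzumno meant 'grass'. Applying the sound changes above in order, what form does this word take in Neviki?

Neviki: *bogimzumno > bohimzumno > bohimzumn > pohimzumn > puhimzumn  (by intervocalic lenition, apocope, unconditioned shift, vowel merger)

puhimzumn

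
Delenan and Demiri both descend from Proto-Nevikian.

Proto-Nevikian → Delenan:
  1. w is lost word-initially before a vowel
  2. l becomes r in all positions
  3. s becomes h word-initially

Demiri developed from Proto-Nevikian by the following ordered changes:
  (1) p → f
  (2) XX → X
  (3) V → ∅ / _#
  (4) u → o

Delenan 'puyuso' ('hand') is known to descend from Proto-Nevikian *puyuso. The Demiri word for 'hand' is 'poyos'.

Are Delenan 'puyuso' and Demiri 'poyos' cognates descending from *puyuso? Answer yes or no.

no

Derive the expected Demiri reflex of *puyuso:
Demiri: *puyuso
  puyuso → fuyuso   [unconditioned shift]
  fuyuso (rule 2 does not apply)
  fuyuso → fuyus   [apocope]
  fuyus → foyos   [vowel merger]
  giving Demiri foyos.
The regular Demiri reflex would be 'foyos', but the attested form is 'poyos'. The correspondence is irregular, so they are not cognates (the Demiri form has a different source).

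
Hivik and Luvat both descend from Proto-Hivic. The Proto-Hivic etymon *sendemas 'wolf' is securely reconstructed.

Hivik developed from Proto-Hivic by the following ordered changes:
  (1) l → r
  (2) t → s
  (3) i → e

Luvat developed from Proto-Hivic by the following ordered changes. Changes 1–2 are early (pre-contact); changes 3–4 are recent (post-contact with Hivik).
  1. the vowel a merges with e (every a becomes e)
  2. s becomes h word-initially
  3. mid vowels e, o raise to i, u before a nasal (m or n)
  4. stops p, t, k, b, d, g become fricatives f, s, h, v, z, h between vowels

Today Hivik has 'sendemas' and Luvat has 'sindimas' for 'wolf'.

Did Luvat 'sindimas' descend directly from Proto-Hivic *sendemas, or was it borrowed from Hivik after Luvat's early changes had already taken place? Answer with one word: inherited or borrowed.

If inherited, *sendemas would pass through all of Luvat's changes:
Luvat: *sendemas > sendemes > hendemes > hindimes  (by vowel merger, debuccalisation, pre-nasal raising)
If borrowed from Hivik 'sendemas' after the early changes, it would undergo only the recent ones:
  rule 3 (pre-nasal raising): sendemas → sindimas
  rule 4 (intervocalic lenition): no change (sindimas)
  ⇒ as a loan: sindimas
Luvat 'sindimas' matches the loan outcome 'sindimas', not the inherited 'hindimes' — it skipped the early Luvat changes, so it was borrowed from Hivik.

borrowed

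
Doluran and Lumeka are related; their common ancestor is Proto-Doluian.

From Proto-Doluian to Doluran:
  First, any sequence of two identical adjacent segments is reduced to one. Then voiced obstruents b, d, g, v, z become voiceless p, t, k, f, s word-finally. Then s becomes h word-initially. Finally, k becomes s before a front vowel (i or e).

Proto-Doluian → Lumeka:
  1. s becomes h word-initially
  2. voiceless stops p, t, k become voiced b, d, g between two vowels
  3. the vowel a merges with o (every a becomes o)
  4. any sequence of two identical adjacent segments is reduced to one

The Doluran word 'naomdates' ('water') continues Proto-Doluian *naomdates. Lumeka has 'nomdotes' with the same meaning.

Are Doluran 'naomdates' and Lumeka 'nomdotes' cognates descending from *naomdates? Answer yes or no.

no

Derive the expected Lumeka reflex of *naomdates:
Lumeka: start from *naomdates.
  rule 1: no change — naomdates
  rule 2 (intervocalic voicing): naomdates → naomdades
  rule 3 (vowel merger): naomdades → noomdodes
  rule 4 (degemination): noomdodes → nomdodes
  ⇒ Lumeka nomdodes
The regular Lumeka reflex would be 'nomdodes', but the attested form is 'nomdotes'. The correspondence is irregular, so they are not cognates (the Lumeka form has a different source).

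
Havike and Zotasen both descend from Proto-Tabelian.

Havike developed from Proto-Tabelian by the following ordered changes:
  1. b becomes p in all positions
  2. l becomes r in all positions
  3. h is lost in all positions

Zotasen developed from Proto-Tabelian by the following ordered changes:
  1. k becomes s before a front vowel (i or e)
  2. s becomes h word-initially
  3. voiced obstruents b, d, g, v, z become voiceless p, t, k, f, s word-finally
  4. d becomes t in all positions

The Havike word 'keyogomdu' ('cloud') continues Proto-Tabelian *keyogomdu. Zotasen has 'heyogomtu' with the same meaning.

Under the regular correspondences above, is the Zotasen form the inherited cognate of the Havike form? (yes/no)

yes

Derive the expected Zotasen reflex of *keyogomdu:
Zotasen: *keyogomdu
  keyogomdu → seyogomdu   [palatalisation]
  seyogomdu → heyogomdu   [debuccalisation]
  heyogomdu (rule 3 does not apply)
  heyogomdu → heyogomtu   [unconditioned shift]
  giving Zotasen heyogomtu.
Zotasen 'heyogomtu' matches the regular reflex exactly, so the pair is cognate.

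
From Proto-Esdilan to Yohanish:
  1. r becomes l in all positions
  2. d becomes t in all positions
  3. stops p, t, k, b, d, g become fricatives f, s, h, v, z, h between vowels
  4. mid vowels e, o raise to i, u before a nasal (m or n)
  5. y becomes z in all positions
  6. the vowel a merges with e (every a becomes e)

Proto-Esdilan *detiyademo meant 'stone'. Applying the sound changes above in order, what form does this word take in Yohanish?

Yohanish: *detiyademo > tetiyatemo > tesiyasemo > tesiyasimo > tesizasimo > tesizesimo  (by unconditioned shift, intervocalic lenition, pre-nasal raising, unconditioned shift, vowel merger)

tesizesimo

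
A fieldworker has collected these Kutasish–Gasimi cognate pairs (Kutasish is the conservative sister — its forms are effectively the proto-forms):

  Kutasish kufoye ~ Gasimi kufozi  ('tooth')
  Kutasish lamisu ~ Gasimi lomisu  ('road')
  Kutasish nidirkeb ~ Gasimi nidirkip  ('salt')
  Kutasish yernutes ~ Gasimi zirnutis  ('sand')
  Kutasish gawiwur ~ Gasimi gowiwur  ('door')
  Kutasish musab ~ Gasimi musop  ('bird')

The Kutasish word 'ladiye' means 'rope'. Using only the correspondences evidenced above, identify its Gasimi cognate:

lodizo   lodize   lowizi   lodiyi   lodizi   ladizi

gawiwur ~ gowiwur — Kutasish a corresponds to Gasimi o after a consonant, before a consonant other than r, m, n, p, b, f, v.
kufoye ~ kufozi — Kutasish y corresponds to Gasimi z between vowels (before a front vowel).
kufoye ~ kufozi — Kutasish e corresponds to Gasimi i word-finally.
Applying these to Kutasish 'ladiye':
  ladiye → lodiye   (a→o after a consonant, before a consonant other than r, m, n, p, b, f, v)
  lodiye → lodize   (y→z between vowels (before a front vowel))
  lodize → lodizi   (e→i word-finally)
So the Gasimi cognate is 'lodizi'.

lodizi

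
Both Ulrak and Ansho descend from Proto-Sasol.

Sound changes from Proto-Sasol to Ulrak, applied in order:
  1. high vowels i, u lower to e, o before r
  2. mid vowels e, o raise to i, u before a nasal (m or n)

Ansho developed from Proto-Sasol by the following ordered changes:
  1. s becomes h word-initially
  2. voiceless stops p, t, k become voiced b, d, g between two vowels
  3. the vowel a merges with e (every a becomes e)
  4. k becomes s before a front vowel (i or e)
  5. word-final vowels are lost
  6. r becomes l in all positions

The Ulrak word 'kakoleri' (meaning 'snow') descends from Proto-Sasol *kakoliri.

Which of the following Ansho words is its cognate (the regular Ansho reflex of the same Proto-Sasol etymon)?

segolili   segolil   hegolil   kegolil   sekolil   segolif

segolil

Ansho: *kakoliri > kagoliri > kegoliri > segoliri > segolir > segolil  (by intervocalic voicing, vowel merger, palatalisation, apocope, unconditioned shift)
The other candidates each miss or misapply at least one Ansho change.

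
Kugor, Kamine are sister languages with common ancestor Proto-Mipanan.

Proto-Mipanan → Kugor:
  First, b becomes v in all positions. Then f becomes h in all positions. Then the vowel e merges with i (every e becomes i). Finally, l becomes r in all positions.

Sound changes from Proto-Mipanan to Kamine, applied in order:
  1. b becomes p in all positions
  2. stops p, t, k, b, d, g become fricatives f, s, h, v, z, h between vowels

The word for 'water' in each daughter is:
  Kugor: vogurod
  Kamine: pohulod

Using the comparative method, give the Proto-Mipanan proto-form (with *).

*bogulod

Position 1: Kugor has v, Kamine has p. Taking the neighbouring segments as reconstructed: Kugor v could go back to *b or *v; Kamine p could go back to *p or *b — the one source consistent with every daughter is *b.
Position 5: Kugor has r, Kamine has l. Kamine preserves l here (none of its changes turn any other segment into l), so the proto-segment is *l.
Position 3: Kugor has g, Kamine has h. Kugor preserves g here (none of its changes turn any other segment into g), so the proto-segment is *g.
Verify the candidate proto-form against each daughter:
Kugor: *bogulod
  bogulod → vogulod   [unconditioned shift]
  vogulod (rule 2 does not apply)
  vogulod (rule 3 does not apply)
  vogulod → vogurod   [unconditioned shift]
  giving Kugor vogurod.
Kamine: *bogulod > pogulod > pohulod  (by unconditioned shift, intervocalic lenition)
*bogulod is the unique common source.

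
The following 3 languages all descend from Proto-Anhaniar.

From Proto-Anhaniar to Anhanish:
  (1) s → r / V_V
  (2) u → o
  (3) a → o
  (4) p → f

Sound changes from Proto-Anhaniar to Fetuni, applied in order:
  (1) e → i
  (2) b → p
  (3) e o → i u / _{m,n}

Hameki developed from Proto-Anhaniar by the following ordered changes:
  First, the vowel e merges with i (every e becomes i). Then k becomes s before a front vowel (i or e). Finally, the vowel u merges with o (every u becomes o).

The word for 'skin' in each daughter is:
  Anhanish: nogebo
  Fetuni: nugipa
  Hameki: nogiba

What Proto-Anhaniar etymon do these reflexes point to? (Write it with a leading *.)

*nugeba

Position 4: Anhanish has e, Fetuni has i, Hameki has i. Anhanish preserves e here (none of its changes turn any other segment into e), so the proto-segment is *e.
Position 2: Anhanish has o, Fetuni has u, Hameki has o. Taking the neighbouring segments as reconstructed: Anhanish o could go back to *a or *o or *u; Fetuni u can only go back to *u; Hameki o could go back to *o or *u — the one source consistent with every daughter is *u.
Position 5: Anhanish has b, Fetuni has p, Hameki has b. Anhanish preserves b here (none of its changes turn any other segment into b), so the proto-segment is *b.
This points to *nugeba. Verify forward in each daughter:
Anhanish: *nugeba
  nugeba (rule 1 does not apply)
  nugeba → nogeba   [vowel merger]
  nogeba → nogebo   [vowel merger]
  nogebo (rule 4 does not apply)
  giving Anhanish nogebo.
Fetuni: *nugeba
  nugeba → nugiba   [vowel merger]
  nugiba → nugipa   [unconditioned shift]
  nugipa (rule 3 does not apply)
  giving Fetuni nugipa.
Hameki: *nugeba
  nugeba → nugiba   [vowel merger]
  nugiba (rule 2 does not apply)
  nugiba → nogiba   [vowel merger]
  giving Hameki nogiba.
Only *nugeba yields all of Anhanish nogebo, Fetuni nugipa, Hameki nogiba.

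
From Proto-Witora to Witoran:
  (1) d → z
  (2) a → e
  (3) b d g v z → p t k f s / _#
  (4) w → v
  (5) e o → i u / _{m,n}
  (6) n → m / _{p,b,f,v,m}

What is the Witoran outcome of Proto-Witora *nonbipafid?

numbipefis

Witoran: start from *nonbipafid.
  rule 1 (unconditioned shift): nonbipafid → nonbipafiz
  rule 2 (vowel merger): nonbipafiz → nonbipefiz
  rule 3 (final devoicing): nonbipefiz → nonbipefis
  rule 4: no change — nonbipefis
  rule 5 (pre-nasal raising): nonbipefis → nunbipefis
  rule 6 (nasal place assimilation): nunbipefis → numbipefis
  ⇒ Witoran numbipefis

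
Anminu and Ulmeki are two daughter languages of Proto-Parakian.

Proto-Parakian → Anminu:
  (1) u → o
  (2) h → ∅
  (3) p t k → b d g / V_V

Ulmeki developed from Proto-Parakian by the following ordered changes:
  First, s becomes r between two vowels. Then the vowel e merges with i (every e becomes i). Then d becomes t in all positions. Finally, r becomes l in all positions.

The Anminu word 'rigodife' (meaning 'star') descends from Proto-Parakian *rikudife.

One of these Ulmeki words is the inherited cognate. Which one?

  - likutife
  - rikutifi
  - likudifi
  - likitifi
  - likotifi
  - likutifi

Ulmeki: start from *rikudife.
  rule 1: no change — rikudife
  rule 2 (vowel merger): rikudife → rikudifi
  rule 3 (unconditioned shift): rikudifi → rikutifi
  rule 4 (unconditioned shift): rikutifi → likutifi
  ⇒ Ulmeki likutifi
Among the options, 'likutifi' alone shows every Ulmeki change applied in order.

likutifi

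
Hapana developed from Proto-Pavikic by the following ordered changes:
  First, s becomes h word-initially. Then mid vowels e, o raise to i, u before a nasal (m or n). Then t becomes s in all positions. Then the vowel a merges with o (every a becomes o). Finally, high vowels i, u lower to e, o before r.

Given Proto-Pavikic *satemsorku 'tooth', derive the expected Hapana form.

hosimsorku

Hapana: *satemsorku > hatemsorku > hatimsorku > hasimsorku > hosimsorku  (by debuccalisation, pre-nasal raising, unconditioned shift, vowel merger)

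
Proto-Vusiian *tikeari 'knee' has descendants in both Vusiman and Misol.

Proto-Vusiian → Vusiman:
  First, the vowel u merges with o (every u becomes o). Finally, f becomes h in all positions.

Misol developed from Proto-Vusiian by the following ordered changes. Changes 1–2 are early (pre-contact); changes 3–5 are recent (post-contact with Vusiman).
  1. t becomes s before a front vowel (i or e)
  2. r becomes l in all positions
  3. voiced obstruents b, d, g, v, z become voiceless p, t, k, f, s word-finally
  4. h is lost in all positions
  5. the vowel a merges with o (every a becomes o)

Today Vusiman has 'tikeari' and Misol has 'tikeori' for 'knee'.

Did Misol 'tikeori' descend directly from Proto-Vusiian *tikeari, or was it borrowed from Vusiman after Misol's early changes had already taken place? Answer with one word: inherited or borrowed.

borrowed

If inherited, *tikeari would pass through all of Misol's changes:
Misol: start from *tikeari.
  rule 1 (palatalisation): tikeari → sikeari
  rule 2 (unconditioned shift): sikeari → sikeali
  rule 3: no change — sikeali
  rule 4: no change — sikeali
  rule 5 (vowel merger): sikeali → sikeoli
  ⇒ Misol sikeoli
If borrowed from Vusiman 'tikeari' after the early changes, it would undergo only the recent ones:
  rule 3 (final devoicing): no change (tikeari)
  rule 4 (h-loss): no change (tikeari)
  rule 5 (vowel merger): tikeari → tikeori
  ⇒ as a loan: tikeori
Misol 'tikeori' matches the loan outcome 'tikeori', not the inherited 'sikeoli' — it skipped the early Misol changes, so it was borrowed from Vusiman.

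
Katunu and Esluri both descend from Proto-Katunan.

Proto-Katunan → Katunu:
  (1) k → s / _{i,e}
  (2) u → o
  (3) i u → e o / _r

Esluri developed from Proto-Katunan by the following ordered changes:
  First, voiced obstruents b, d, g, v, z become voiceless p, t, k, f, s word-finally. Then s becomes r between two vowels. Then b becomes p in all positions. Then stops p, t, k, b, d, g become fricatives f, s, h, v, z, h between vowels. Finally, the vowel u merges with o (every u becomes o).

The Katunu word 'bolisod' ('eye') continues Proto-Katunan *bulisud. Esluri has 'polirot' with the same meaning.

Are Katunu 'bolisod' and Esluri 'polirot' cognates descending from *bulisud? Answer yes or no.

yes

Derive the expected Esluri reflex of *bulisud:
Esluri: start from *bulisud.
  rule 1 (final devoicing): bulisud → bulisut
  rule 2 (rhotacism): bulisut → bulirut
  rule 3 (unconditioned shift): bulirut → pulirut
  rule 4: no change — pulirut
  rule 5 (vowel merger): pulirut → polirot
  ⇒ Esluri polirot
Esluri 'polirot' matches the regular reflex exactly, so the pair is cognate.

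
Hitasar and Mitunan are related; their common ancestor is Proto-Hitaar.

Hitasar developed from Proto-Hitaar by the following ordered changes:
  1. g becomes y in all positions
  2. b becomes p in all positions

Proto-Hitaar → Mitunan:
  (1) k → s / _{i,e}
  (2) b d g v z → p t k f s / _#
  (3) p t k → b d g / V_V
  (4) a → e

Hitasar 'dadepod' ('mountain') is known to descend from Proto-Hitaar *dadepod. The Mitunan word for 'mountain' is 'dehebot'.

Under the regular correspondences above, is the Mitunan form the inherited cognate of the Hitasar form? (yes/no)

no

Derive the expected Mitunan reflex of *dadepod:
Mitunan: *dadepod > dadepot > dadebot > dedebot  (by final devoicing, intervocalic voicing, vowel merger)
The regular Mitunan reflex would be 'dedebot', but the attested form is 'dehebot'. The correspondence is irregular, so they are not cognates (the Mitunan form has a different source).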